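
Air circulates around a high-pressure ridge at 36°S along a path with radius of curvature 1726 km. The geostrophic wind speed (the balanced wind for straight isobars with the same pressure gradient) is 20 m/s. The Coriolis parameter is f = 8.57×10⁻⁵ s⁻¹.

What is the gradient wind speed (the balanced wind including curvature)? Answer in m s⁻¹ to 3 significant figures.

Around a high, pressure-gradient force acts outward with centrifugal, so Coriolis balances both:
fV = (1/ρ)|∂P/∂n| + V²/R  →  V² − fR·V + fR·V_g = 0
With fR = 8.57×10⁻⁵ × 1726×10³ m = 148 m/s:
V = [fR − √((fR)² − 4 fR V_g)]/2 = [148 − √(148² − 4×148×20)]/2 = 23.8 m/s
Supergeostrophic (V > V_g = 20 m/s), as expected around a high.

23.8 m s⁻¹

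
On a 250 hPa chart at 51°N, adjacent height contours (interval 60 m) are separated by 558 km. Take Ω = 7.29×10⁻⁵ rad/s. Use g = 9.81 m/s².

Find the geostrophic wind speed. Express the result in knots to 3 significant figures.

Coriolis parameter at 51°N:
f = 2Ω sin φ = 2 × 7.29×10⁻⁵ × sin 51° = 1.13×10⁻⁴ s⁻¹
Height gradient: |∂Z/∂n| = 60 m / 558000 m = 1.08×10⁻⁴
On a pressure surface, geostrophic balance gives V_g = (g/f)|∂Z/∂n|:
V_g = 9.81 × 1.08×10⁻⁴ / 1.13×10⁻⁴ = 9.31 m/s
Converting: 9.31 m/s × 1.944 = 18.1 knots

18.1 knots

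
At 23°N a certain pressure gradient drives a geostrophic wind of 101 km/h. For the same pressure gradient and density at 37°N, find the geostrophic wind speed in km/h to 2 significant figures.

66 km/h

With the same pressure gradient and density, V_g ∝ 1/f ∝ 1/sin φ.
V₂ = V₁ · sin φ₁ / sin φ₂ = 101 × sin 23° / sin 37°
V₂ = 101 × 0.3907/0.6018 = 66 km/h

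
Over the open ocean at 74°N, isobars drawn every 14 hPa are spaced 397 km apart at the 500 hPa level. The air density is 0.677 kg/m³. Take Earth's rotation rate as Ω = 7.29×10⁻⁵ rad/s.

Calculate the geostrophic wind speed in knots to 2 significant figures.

Coriolis parameter at 74°N:
f = 2Ω sin φ = 2 × 7.29×10⁻⁵ × sin 74° = 1.40×10⁻⁴ s⁻¹
Pressure gradient: |∂P/∂n| = 1400 Pa / 397000 m = 3.53×10⁻³ Pa/m
Geostrophic balance (pressure-gradient force = Coriolis force):
V_g = (1/(fρ)) |∂P/∂n| = 3.53×10⁻³ / (1.40×10⁻⁴ × 0.677) = 37.2 m/s
Converting: 37.2 m/s × 1.944 = 72 knots

72 knots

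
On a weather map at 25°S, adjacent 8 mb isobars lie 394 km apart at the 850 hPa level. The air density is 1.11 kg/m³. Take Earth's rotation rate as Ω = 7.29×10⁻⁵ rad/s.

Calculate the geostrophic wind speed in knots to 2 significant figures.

Coriolis parameter at 25°S:
f = 2Ω sin φ = 2 × 7.29×10⁻⁵ × sin 25° = 6.16×10⁻⁵ s⁻¹
Pressure gradient: |∂P/∂n| = 800 Pa / 394000 m = 2.03×10⁻³ Pa/m
Geostrophic balance (pressure-gradient force = Coriolis force):
V_g = (1/(fρ)) |∂P/∂n| = 2.03×10⁻³ / (6.16×10⁻⁵ × 1.11) = 29.7 m/s
Converting: 29.7 m/s × 1.944 = 58 knots

58 knots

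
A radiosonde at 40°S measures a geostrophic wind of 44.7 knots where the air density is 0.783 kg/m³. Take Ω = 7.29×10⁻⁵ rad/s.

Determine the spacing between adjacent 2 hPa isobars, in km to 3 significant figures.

119 km

Coriolis parameter at 40°S:
f = 2Ω sin φ = 2 × 7.29×10⁻⁵ × sin 40° = 9.37×10⁻⁵ s⁻¹
Wind speed in SI: 44.7 knots = 23.0 m/s
Geostrophic balance rearranged: |∂P/∂n| = f ρ V_g
|∂P/∂n| = 9.37×10⁻⁵ × 0.783 × 23.0 = 1.69×10⁻³ Pa/m
Isobar spacing: Δn = ΔP/|∂P/∂n| = 200 Pa / 1.69×10⁻³ Pa/m = 118522 m ≈ 119 km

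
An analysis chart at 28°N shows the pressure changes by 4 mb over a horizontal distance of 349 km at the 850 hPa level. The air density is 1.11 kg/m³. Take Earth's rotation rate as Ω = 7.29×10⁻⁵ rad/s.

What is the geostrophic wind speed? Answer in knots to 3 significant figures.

29.3 knots

Coriolis parameter at 28°N:
f = 2Ω sin φ = 2 × 7.29×10⁻⁵ × sin 28° = 6.84×10⁻⁵ s⁻¹
Pressure gradient: |∂P/∂n| = 400 Pa / 349000 m = 1.15×10⁻³ Pa/m
Geostrophic balance (pressure-gradient force = Coriolis force):
V_g = (1/(fρ)) |∂P/∂n| = 1.15×10⁻³ / (6.84×10⁻⁵ × 1.11) = 15.1 m/s
Converting: 15.1 m/s × 1.944 = 29.3 knots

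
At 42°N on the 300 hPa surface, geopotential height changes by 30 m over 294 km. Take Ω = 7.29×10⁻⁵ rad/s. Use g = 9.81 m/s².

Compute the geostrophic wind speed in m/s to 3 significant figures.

Coriolis parameter at 42°N:
f = 2Ω sin φ = 2 × 7.29×10⁻⁵ × sin 42° = 9.76×10⁻⁵ s⁻¹
Height gradient: |∂Z/∂n| = 30 m / 294000 m = 1.02×10⁻⁴
On a pressure surface, geostrophic balance gives V_g = (g/f)|∂Z/∂n|:
V_g = 9.81 × 1.02×10⁻⁴ / 9.76×10⁻⁵ = 10.3 m/s

10.3 m/s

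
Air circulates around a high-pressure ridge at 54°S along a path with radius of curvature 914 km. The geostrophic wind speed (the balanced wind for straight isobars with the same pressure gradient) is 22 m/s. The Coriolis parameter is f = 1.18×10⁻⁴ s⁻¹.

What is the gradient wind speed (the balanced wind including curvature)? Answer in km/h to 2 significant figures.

Around a high, pressure-gradient force acts outward with centrifugal, so Coriolis balances both:
fV = (1/ρ)|∂P/∂n| + V²/R  →  V² − fR·V + fR·V_g = 0
With fR = 1.18×10⁻⁴ × 914×10³ m = 108 m/s:
V = [fR − √((fR)² − 4 fR V_g)]/2 = [108 − √(108² − 4×108×22)]/2 = 30.8 m/s
Supergeostrophic (V > V_g = 22 m/s), as expected around a high.
Converting: 30.8 m/s × 3.6 = 110 km/h

110 km/h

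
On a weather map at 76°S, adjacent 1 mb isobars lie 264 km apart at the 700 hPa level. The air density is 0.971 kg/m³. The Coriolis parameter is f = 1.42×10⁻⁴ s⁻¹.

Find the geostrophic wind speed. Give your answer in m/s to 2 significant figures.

Pressure gradient: |∂P/∂n| = 100 Pa / 264000 m = 3.79×10⁻⁴ Pa/m
Geostrophic balance (pressure-gradient force = Coriolis force):
V_g = (1/(fρ)) |∂P/∂n| = 3.79×10⁻⁴ / (1.42×10⁻⁴ × 0.971) = 2.75 m/s

2.7 m/s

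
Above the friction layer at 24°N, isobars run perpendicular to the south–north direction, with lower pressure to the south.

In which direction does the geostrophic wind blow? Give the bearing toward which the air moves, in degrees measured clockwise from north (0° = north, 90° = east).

The pressure-gradient force points toward the south (bearing 180°).
Geostrophic balance: in the Northern Hemisphere the Coriolis force deflects motion to the right, so the geostrophic wind blows 90° to the right of the pressure-gradient force (low pressure on the left).
Rotating 180° by 90° clockwise gives 270° — the wind blows toward the west.

270°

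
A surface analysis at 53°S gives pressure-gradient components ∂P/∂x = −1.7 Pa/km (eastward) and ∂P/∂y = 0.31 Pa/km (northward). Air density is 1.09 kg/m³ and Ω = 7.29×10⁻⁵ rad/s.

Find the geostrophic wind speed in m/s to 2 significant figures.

14 m/s

Coriolis parameter at 53°S:
f = 2Ω sin φ = 2 × 7.29×10⁻⁵ × sin 53° = 1.16×10⁻⁴ s⁻¹
In the Southern Hemisphere f is negative: f = −1.16×10⁻⁴ s⁻¹.
Component geostrophic relations (x east, y north):
u_g = −(1/(fρ)) ∂P/∂y,  v_g = (1/(fρ)) ∂P/∂x
u_g = −(0.31×10⁻³)/(−1.16×10⁻⁴ × 1.09) = 2.44 m/s;  v_g = (−1.7×10⁻³)/(−1.16×10⁻⁴ × 1.09) = 13.4 m/s
|V_g| = √(u_g² + v_g²) = 13.6 m/s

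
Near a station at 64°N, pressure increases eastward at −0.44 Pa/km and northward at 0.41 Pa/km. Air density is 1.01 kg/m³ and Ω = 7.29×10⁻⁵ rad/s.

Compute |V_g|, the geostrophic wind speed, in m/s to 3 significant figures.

4.54 m/s

Coriolis parameter at 64°N:
f = 2Ω sin φ = 2 × 7.29×10⁻⁵ × sin 64° = 1.31×10⁻⁴ s⁻¹
Component geostrophic relations (x east, y north):
u_g = −(1/(fρ)) ∂P/∂y,  v_g = (1/(fρ)) ∂P/∂x
u_g = −(0.41×10⁻³)/(1.31×10⁻⁴ × 1.01) = −3.10 m/s;  v_g = (−0.44×10⁻³)/(1.31×10⁻⁴ × 1.01) = −3.32 m/s
|V_g| = √(u_g² + v_g²) = 4.54 m/s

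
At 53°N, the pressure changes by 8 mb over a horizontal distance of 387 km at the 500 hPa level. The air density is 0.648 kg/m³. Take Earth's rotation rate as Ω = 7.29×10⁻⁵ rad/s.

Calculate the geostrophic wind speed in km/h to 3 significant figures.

98.6 km/h

Coriolis parameter at 53°N:
f = 2Ω sin φ = 2 × 7.29×10⁻⁵ × sin 53° = 1.16×10⁻⁴ s⁻¹
Pressure gradient: |∂P/∂n| = 800 Pa / 387000 m = 2.07×10⁻³ Pa/m
Geostrophic balance (pressure-gradient force = Coriolis force):
V_g = (1/(fρ)) |∂P/∂n| = 2.07×10⁻³ / (1.16×10⁻⁴ × 0.648) = 27.4 m/s
Converting: 27.4 m/s × 3.6 = 98.6 km/h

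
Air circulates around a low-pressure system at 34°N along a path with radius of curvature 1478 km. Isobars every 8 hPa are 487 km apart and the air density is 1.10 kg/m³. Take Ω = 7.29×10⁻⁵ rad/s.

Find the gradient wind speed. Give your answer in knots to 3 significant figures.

31.4 knots

Coriolis parameter at 34°N:
f = 2Ω sin φ = 2 × 7.29×10⁻⁵ × sin 34° = 8.15×10⁻⁵ s⁻¹
Pressure gradient: |∂P/∂n| = 800 Pa / 487000 m = 1.64×10⁻³ Pa/m
Geostrophic speed: V_g = |∂P/∂n|/(fρ) = 1.64×10⁻³/(8.15×10⁻⁵ × 1.10) = 18.3 m/s
Around a low, centrifugal force acts outward with Coriolis, so pressure-gradient force balances both:
(1/ρ)|∂P/∂n| = fV + V²/R  →  V² + fR·V − fR·V_g = 0
With fR = 8.15×10⁻⁵ × 1478×10³ m = 121 m/s:
V = [−fR + √((fR)² + 4 fR V_g)]/2 = [−121 + √(121² + 4×121×18.3)]/2 = 16.2 m/s
Subgeostrophic (V < V_g = 18.3 m/s), as expected around a low.
Converting: 16.2 m/s × 1.944 = 31.4 knots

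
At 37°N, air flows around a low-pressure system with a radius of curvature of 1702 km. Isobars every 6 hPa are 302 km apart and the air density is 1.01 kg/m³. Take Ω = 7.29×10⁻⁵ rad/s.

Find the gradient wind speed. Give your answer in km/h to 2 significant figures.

Coriolis parameter at 37°N:
f = 2Ω sin φ = 2 × 7.29×10⁻⁵ × sin 37° = 8.77×10⁻⁵ s⁻¹
Pressure gradient: |∂P/∂n| = 600 Pa / 302000 m = 1.99×10⁻³ Pa/m
Geostrophic speed: V_g = |∂P/∂n|/(fρ) = 1.99×10⁻³/(8.77×10⁻⁵ × 1.01) = 22.4 m/s
Around a low, centrifugal force acts outward with Coriolis, so pressure-gradient force balances both:
(1/ρ)|∂P/∂n| = fV + V²/R  →  V² + fR·V − fR·V_g = 0
With fR = 8.77×10⁻⁵ × 1702×10³ m = 149 m/s:
V = [−fR + √((fR)² + 4 fR V_g)]/2 = [−149 + √(149² + 4×149×22.4)]/2 = 19.8 m/s
Subgeostrophic (V < V_g = 22.4 m/s), as expected around a low.
Converting: 19.8 m/s × 3.6 = 71 km/h

71 km/h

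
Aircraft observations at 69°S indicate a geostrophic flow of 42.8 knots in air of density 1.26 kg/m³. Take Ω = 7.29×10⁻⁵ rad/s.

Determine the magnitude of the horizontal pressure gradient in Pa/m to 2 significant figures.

3.8×10⁻³ Pa/m

Coriolis parameter at 69°S:
f = 2Ω sin φ = 2 × 7.29×10⁻⁵ × sin 69° = 1.36×10⁻⁴ s⁻¹
Wind speed in SI: 42.8 knots = 22.0 m/s
Geostrophic balance rearranged: |∂P/∂n| = f ρ V_g
|∂P/∂n| = 1.36×10⁻⁴ × 1.26 × 22.0 = 3.78×10⁻³ Pa/m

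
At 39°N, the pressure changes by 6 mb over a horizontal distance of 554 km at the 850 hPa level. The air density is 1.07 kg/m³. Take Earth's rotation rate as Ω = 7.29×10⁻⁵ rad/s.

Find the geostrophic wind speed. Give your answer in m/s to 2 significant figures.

11 m/s

Coriolis parameter at 39°N:
f = 2Ω sin φ = 2 × 7.29×10⁻⁵ × sin 39° = 9.18×10⁻⁵ s⁻¹
Pressure gradient: |∂P/∂n| = 600 Pa / 554000 m = 1.08×10⁻³ Pa/m
Geostrophic balance (pressure-gradient force = Coriolis force):
V_g = (1/(fρ)) |∂P/∂n| = 1.08×10⁻³ / (9.18×10⁻⁵ × 1.07) = 11.0 m/s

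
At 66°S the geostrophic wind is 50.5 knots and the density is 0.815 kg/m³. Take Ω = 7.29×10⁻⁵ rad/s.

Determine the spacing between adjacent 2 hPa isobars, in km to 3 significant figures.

Coriolis parameter at 66°S:
f = 2Ω sin φ = 2 × 7.29×10⁻⁵ × sin 66° = 1.33×10⁻⁴ s⁻¹
Wind speed in SI: 50.5 knots = 26.0 m/s
Geostrophic balance rearranged: |∂P/∂n| = f ρ V_g
|∂P/∂n| = 1.33×10⁻⁴ × 0.815 × 26.0 = 2.82×10⁻³ Pa/m
Isobar spacing: Δn = ΔP/|∂P/∂n| = 200 Pa / 2.82×10⁻³ Pa/m = 70918 m ≈ 70.9 km

70.9 km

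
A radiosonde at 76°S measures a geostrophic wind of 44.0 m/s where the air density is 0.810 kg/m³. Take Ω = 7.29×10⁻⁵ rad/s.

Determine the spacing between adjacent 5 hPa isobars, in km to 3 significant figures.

Coriolis parameter at 76°S:
f = 2Ω sin φ = 2 × 7.29×10⁻⁵ × sin 76° = 1.41×10⁻⁴ s⁻¹
Geostrophic balance rearranged: |∂P/∂n| = f ρ V_g
|∂P/∂n| = 1.41×10⁻⁴ × 0.810 × 44.0 = 5.04×10⁻³ Pa/m
Isobar spacing: Δn = ΔP/|∂P/∂n| = 500 Pa / 5.04×10⁻³ Pa/m = 99168 m ≈ 99.2 km

99.2 km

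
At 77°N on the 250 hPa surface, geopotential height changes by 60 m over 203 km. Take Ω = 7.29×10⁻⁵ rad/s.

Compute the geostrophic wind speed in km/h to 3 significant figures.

73.5 km/h

Coriolis parameter at 77°N:
f = 2Ω sin φ = 2 × 7.29×10⁻⁵ × sin 77° = 1.42×10⁻⁴ s⁻¹
Height gradient: |∂Z/∂n| = 60 m / 203000 m = 2.96×10⁻⁴
On a pressure surface, geostrophic balance gives V_g = (g/f)|∂Z/∂n|:
V_g = 9.81 × 2.96×10⁻⁴ / 1.42×10⁻⁴ = 20.4 m/s
Converting: 20.4 m/s × 3.6 = 73.5 km/h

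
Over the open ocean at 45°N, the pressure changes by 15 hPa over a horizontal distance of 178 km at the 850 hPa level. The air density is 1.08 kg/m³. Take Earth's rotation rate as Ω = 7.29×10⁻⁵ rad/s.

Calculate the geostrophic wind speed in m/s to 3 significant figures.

Coriolis parameter at 45°N:
f = 2Ω sin φ = 2 × 7.29×10⁻⁵ × sin 45° = 1.03×10⁻⁴ s⁻¹
Pressure gradient: |∂P/∂n| = 1500 Pa / 178000 m = 8.43×10⁻³ Pa/m
Geostrophic balance (pressure-gradient force = Coriolis force):
V_g = (1/(fρ)) |∂P/∂n| = 8.43×10⁻³ / (1.03×10⁻⁴ × 1.08) = 75.7 m/s

75.7 m/s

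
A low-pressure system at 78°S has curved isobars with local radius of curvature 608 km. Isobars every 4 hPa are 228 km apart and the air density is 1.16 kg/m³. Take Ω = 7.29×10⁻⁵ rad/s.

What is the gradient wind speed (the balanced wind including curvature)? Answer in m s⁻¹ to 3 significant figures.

Coriolis parameter at 78°S:
f = 2Ω sin φ = 2 × 7.29×10⁻⁵ × sin 78° = 1.43×10⁻⁴ s⁻¹
Pressure gradient: |∂P/∂n| = 400 Pa / 228000 m = 1.75×10⁻³ Pa/m
Geostrophic speed: V_g = |∂P/∂n|/(fρ) = 1.75×10⁻³/(1.43×10⁻⁴ × 1.16) = 10.6 m/s
Around a low, centrifugal force acts outward with Coriolis, so pressure-gradient force balances both:
(1/ρ)|∂P/∂n| = fV + V²/R  →  V² + fR·V − fR·V_g = 0
With fR = 1.43×10⁻⁴ × 608×10³ m = 86.7 m/s:
V = [−fR + √((fR)² + 4 fR V_g)]/2 = [−86.7 + √(86.7² + 4×86.7×10.6)]/2 = 9.55 m/s
Subgeostrophic (V < V_g = 10.6 m/s), as expected around a low.

9.55 m s⁻¹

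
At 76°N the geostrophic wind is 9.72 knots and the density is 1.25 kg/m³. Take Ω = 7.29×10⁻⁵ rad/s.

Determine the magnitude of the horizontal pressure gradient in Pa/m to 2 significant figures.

8.8×10⁻⁴ Pa/m

Coriolis parameter at 76°N:
f = 2Ω sin φ = 2 × 7.29×10⁻⁵ × sin 76° = 1.41×10⁻⁴ s⁻¹
Wind speed in SI: 9.72 knots = 5.00 m/s
Geostrophic balance rearranged: |∂P/∂n| = f ρ V_g
|∂P/∂n| = 1.41×10⁻⁴ × 1.25 × 5.00 = 8.84×10⁻⁴ Pa/m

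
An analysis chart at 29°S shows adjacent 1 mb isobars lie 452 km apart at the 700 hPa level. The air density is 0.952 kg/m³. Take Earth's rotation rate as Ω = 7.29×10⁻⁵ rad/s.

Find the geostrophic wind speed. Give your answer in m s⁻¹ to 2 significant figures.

3.3 m s⁻¹

Coriolis parameter at 29°S:
f = 2Ω sin φ = 2 × 7.29×10⁻⁵ × sin 29° = 7.07×10⁻⁵ s⁻¹
Pressure gradient: |∂P/∂n| = 100 Pa / 452000 m = 2.21×10⁻⁴ Pa/m
Geostrophic balance (pressure-gradient force = Coriolis force):
V_g = (1/(fρ)) |∂P/∂n| = 2.21×10⁻⁴ / (7.07×10⁻⁵ × 0.952) = 3.29 m/s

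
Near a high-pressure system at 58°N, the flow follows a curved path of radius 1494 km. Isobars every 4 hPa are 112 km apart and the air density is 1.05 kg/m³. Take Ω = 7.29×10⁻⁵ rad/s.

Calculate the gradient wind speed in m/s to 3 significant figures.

33.6 m/s

Coriolis parameter at 58°N:
f = 2Ω sin φ = 2 × 7.29×10⁻⁵ × sin 58° = 1.24×10⁻⁴ s⁻¹
Pressure gradient: |∂P/∂n| = 400 Pa / 112000 m = 3.57×10⁻³ Pa/m
Geostrophic speed: V_g = |∂P/∂n|/(fρ) = 3.57×10⁻³/(1.24×10⁻⁴ × 1.05) = 27.5 m/s
Around a high, pressure-gradient force acts outward with centrifugal, so Coriolis balances both:
fV = (1/ρ)|∂P/∂n| + V²/R  →  V² − fR·V + fR·V_g = 0
With fR = 1.24×10⁻⁴ × 1494×10³ m = 185 m/s:
V = [fR − √((fR)² − 4 fR V_g)]/2 = [185 − √(185² − 4×185×27.5)]/2 = 33.6 m/s
Supergeostrophic (V > V_g = 27.5 m/s), as expected around a high.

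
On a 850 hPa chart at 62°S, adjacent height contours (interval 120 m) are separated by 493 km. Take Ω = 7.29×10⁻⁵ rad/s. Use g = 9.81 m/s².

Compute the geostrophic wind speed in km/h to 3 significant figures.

66.8 km/h

Coriolis parameter at 62°S:
f = 2Ω sin φ = 2 × 7.29×10⁻⁵ × sin 62° = 1.29×10⁻⁴ s⁻¹
Height gradient: |∂Z/∂n| = 120 m / 493000 m = 2.43×10⁻⁴
On a pressure surface, geostrophic balance gives V_g = (g/f)|∂Z/∂n|:
V_g = 9.81 × 2.43×10⁻⁴ / 1.29×10⁻⁴ = 18.5 m/s
Converting: 18.5 m/s × 3.6 = 66.8 km/h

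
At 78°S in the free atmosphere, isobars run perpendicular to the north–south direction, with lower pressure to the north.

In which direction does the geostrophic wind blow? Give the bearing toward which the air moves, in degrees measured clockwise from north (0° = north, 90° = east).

The pressure-gradient force points toward the north (bearing 000°).
Geostrophic balance: in the Southern Hemisphere the Coriolis force deflects motion to the left, so the geostrophic wind blows 90° to the left of the pressure-gradient force (low pressure on the right).
Rotating 000° by 90° counterclockwise gives 270° — the wind blows toward the west.

270°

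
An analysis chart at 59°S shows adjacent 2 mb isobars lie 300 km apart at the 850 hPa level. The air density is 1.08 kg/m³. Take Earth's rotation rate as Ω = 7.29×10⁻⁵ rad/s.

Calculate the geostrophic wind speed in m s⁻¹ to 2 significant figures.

4.9 m s⁻¹

Coriolis parameter at 59°S:
f = 2Ω sin φ = 2 × 7.29×10⁻⁵ × sin 59° = 1.25×10⁻⁴ s⁻¹
Pressure gradient: |∂P/∂n| = 200 Pa / 300000 m = 6.67×10⁻⁴ Pa/m
Geostrophic balance (pressure-gradient force = Coriolis force):
V_g = (1/(fρ)) |∂P/∂n| = 6.67×10⁻⁴ / (1.25×10⁻⁴ × 1.08) = 4.94 m/s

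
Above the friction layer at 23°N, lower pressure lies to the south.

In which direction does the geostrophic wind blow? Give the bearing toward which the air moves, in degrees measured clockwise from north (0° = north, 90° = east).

The pressure-gradient force points toward the south (bearing 180°).
Geostrophic balance: in the Northern Hemisphere the Coriolis force deflects motion to the right, so the geostrophic wind blows 90° to the right of the pressure-gradient force (low pressure on the left).
Rotating 180° by 90° clockwise gives 270° — the wind blows toward the west.

270°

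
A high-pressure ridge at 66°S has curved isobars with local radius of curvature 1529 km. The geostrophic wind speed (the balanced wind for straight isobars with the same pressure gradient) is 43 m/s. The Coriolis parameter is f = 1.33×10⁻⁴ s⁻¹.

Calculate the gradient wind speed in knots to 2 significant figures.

Around a high, pressure-gradient force acts outward with centrifugal, so Coriolis balances both:
fV = (1/ρ)|∂P/∂n| + V²/R  →  V² − fR·V + fR·V_g = 0
With fR = 1.33×10⁻⁴ × 1529×10³ m = 203 m/s:
V = [fR − √((fR)² − 4 fR V_g)]/2 = [203 − √(203² − 4×203×43)]/2 = 61.8 m/s
Supergeostrophic (V > V_g = 43 m/s), as expected around a high.
Converting: 61.8 m/s × 1.944 = 120 knots

120 knots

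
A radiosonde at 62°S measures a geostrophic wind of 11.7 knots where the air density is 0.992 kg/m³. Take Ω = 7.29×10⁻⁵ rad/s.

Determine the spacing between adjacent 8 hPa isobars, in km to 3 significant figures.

1040 km

Coriolis parameter at 62°S:
f = 2Ω sin φ = 2 × 7.29×10⁻⁵ × sin 62° = 1.29×10⁻⁴ s⁻¹
Wind speed in SI: 11.7 knots = 6.02 m/s
Geostrophic balance rearranged: |∂P/∂n| = f ρ V_g
|∂P/∂n| = 1.29×10⁻⁴ × 0.992 × 6.02 = 7.69×10⁻⁴ Pa/m
Isobar spacing: Δn = ΔP/|∂P/∂n| = 800 Pa / 7.69×10⁻⁴ Pa/m = 1040787 m ≈ 1040 km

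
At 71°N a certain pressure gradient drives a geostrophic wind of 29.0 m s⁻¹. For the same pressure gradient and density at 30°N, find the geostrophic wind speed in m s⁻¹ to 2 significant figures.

55 m s⁻¹

With the same pressure gradient and density, V_g ∝ 1/f ∝ 1/sin φ.
V₂ = V₁ · sin φ₁ / sin φ₂ = 29.0 × sin 71° / sin 30°
V₂ = 29.0 × 0.9455/0.5000 = 55 m s⁻¹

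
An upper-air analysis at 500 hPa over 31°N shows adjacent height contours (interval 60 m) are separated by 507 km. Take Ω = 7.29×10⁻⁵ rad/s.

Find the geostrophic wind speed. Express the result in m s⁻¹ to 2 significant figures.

Coriolis parameter at 31°N:
f = 2Ω sin φ = 2 × 7.29×10⁻⁵ × sin 31° = 7.51×10⁻⁵ s⁻¹
Height gradient: |∂Z/∂n| = 60 m / 507000 m = 1.18×10⁻⁴
On a pressure surface, geostrophic balance gives V_g = (g/f)|∂Z/∂n|:
V_g = 9.81 × 1.18×10⁻⁴ / 7.51×10⁻⁵ = 15.5 m/s

15 m s⁻¹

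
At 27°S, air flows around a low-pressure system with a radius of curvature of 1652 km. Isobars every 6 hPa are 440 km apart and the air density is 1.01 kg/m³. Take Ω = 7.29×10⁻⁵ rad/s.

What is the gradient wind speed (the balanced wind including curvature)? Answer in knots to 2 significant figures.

34 knots

Coriolis parameter at 27°S:
f = 2Ω sin φ = 2 × 7.29×10⁻⁵ × sin 27° = 6.62×10⁻⁵ s⁻¹
Pressure gradient: |∂P/∂n| = 600 Pa / 440000 m = 1.36×10⁻³ Pa/m
Geostrophic speed: V_g = |∂P/∂n|/(fρ) = 1.36×10⁻³/(6.62×10⁻⁵ × 1.01) = 20.4 m/s
Around a low, centrifugal force acts outward with Coriolis, so pressure-gradient force balances both:
(1/ρ)|∂P/∂n| = fV + V²/R  →  V² + fR·V − fR·V_g = 0
With fR = 6.62×10⁻⁵ × 1652×10³ m = 109 m/s:
V = [−fR + √((fR)² + 4 fR V_g)]/2 = [−109 + √(109² + 4×109×20.4)]/2 = 17.6 m/s
Subgeostrophic (V < V_g = 20.4 m/s), as expected around a low.
Converting: 17.6 m/s × 1.944 = 34 knots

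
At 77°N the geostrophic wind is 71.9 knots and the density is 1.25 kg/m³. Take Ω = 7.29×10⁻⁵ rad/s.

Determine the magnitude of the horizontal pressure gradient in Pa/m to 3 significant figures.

6.57×10⁻³ Pa/m

Coriolis parameter at 77°N:
f = 2Ω sin φ = 2 × 7.29×10⁻⁵ × sin 77° = 1.42×10⁻⁴ s⁻¹
Wind speed in SI: 71.9 knots = 37.0 m/s
Geostrophic balance rearranged: |∂P/∂n| = f ρ V_g
|∂P/∂n| = 1.42×10⁻⁴ × 1.25 × 37.0 = 6.57×10⁻³ Pa/m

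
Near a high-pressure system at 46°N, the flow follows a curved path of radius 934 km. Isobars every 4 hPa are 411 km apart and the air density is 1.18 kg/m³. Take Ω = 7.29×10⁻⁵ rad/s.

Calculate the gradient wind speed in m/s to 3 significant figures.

Coriolis parameter at 46°N:
f = 2Ω sin φ = 2 × 7.29×10⁻⁵ × sin 46° = 1.05×10⁻⁴ s⁻¹
Pressure gradient: |∂P/∂n| = 400 Pa / 411000 m = 9.73×10⁻⁴ Pa/m
Geostrophic speed: V_g = |∂P/∂n|/(fρ) = 9.73×10⁻⁴/(1.05×10⁻⁴ × 1.18) = 7.86 m/s
Around a high, pressure-gradient force acts outward with centrifugal, so Coriolis balances both:
fV = (1/ρ)|∂P/∂n| + V²/R  →  V² − fR·V + fR·V_g = 0
With fR = 1.05×10⁻⁴ × 934×10³ m = 98.0 m/s:
V = [fR − √((fR)² − 4 fR V_g)]/2 = [98.0 − √(98.0² − 4×98.0×7.86)]/2 = 8.62 m/s
Supergeostrophic (V > V_g = 7.86 m/s), as expected around a high.

8.62 m/s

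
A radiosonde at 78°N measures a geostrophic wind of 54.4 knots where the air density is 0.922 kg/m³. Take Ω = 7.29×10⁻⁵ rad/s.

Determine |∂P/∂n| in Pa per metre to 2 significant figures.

Coriolis parameter at 78°N:
f = 2Ω sin φ = 2 × 7.29×10⁻⁵ × sin 78° = 1.43×10⁻⁴ s⁻¹
Wind speed in SI: 54.4 knots = 28.0 m/s
Geostrophic balance rearranged: |∂P/∂n| = f ρ V_g
|∂P/∂n| = 1.43×10⁻⁴ × 0.922 × 28.0 = 3.68×10⁻³ Pa/m

3.7×10⁻³ Pa/m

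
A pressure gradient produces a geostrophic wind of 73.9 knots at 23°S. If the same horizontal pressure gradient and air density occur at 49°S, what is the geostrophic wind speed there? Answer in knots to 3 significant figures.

38.3 knots

With the same pressure gradient and density, V_g ∝ 1/f ∝ 1/sin φ.
V₂ = V₁ · sin φ₁ / sin φ₂ = 73.9 × sin 23° / sin 49°
V₂ = 73.9 × 0.3907/0.7547 = 38.3 knots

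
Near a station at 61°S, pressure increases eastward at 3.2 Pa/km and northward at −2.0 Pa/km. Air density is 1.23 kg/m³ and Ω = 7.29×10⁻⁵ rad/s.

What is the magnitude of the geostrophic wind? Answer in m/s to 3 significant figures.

Coriolis parameter at 61°S:
f = 2Ω sin φ = 2 × 7.29×10⁻⁵ × sin 61° = 1.28×10⁻⁴ s⁻¹
In the Southern Hemisphere f is negative: f = −1.28×10⁻⁴ s⁻¹.
Component geostrophic relations (x east, y north):
u_g = −(1/(fρ)) ∂P/∂y,  v_g = (1/(fρ)) ∂P/∂x
u_g = −(−2.0×10⁻³)/(−1.28×10⁻⁴ × 1.23) = −12.8 m/s;  v_g = (3.2×10⁻³)/(−1.28×10⁻⁴ × 1.23) = −20.4 m/s
|V_g| = √(u_g² + v_g²) = 24.1 m/s

24.1 m/s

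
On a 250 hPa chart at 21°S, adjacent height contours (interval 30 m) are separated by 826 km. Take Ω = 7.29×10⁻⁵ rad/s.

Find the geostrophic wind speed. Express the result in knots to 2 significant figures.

13 knots

Coriolis parameter at 21°S:
f = 2Ω sin φ = 2 × 7.29×10⁻⁵ × sin 21° = 5.23×10⁻⁵ s⁻¹
Height gradient: |∂Z/∂n| = 30 m / 826000 m = 3.63×10⁻⁵
On a pressure surface, geostrophic balance gives V_g = (g/f)|∂Z/∂n|:
V_g = 9.81 × 3.63×10⁻⁵ / 5.23×10⁻⁵ = 6.82 m/s
Converting: 6.82 m/s × 1.944 = 13 knots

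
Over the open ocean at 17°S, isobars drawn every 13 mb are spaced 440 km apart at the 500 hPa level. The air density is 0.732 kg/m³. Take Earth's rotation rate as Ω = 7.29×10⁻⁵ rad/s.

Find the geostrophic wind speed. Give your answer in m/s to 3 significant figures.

94.7 m/s

Coriolis parameter at 17°S:
f = 2Ω sin φ = 2 × 7.29×10⁻⁵ × sin 17° = 4.26×10⁻⁵ s⁻¹
Pressure gradient: |∂P/∂n| = 1300 Pa / 440000 m = 2.95×10⁻³ Pa/m
Geostrophic balance (pressure-gradient force = Coriolis force):
V_g = (1/(fρ)) |∂P/∂n| = 2.95×10⁻³ / (4.26×10⁻⁵ × 0.732) = 94.7 m/s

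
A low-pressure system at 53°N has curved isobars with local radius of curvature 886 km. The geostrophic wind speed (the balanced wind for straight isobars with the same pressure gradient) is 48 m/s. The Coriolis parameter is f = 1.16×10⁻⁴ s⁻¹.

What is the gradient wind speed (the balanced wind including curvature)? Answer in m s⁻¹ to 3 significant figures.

Around a low, centrifugal force acts outward with Coriolis, so pressure-gradient force balances both:
(1/ρ)|∂P/∂n| = fV + V²/R  →  V² + fR·V − fR·V_g = 0
With fR = 1.16×10⁻⁴ × 886×10³ m = 103 m/s:
V = [−fR + √((fR)² + 4 fR V_g)]/2 = [−103 + √(103² + 4×103×48)]/2 = 35.6 m/s
Subgeostrophic (V < V_g = 48 m/s), as expected around a low.

35.6 m s⁻¹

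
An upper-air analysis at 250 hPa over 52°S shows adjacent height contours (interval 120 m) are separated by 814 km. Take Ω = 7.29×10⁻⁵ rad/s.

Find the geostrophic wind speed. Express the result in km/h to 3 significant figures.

45.3 km/h

Coriolis parameter at 52°S:
f = 2Ω sin φ = 2 × 7.29×10⁻⁵ × sin 52° = 1.15×10⁻⁴ s⁻¹
Height gradient: |∂Z/∂n| = 120 m / 814000 m = 1.47×10⁻⁴
On a pressure surface, geostrophic balance gives V_g = (g/f)|∂Z/∂n|:
V_g = 9.81 × 1.47×10⁻⁴ / 1.15×10⁻⁴ = 12.6 m/s
Converting: 12.6 m/s × 3.6 = 45.3 km/h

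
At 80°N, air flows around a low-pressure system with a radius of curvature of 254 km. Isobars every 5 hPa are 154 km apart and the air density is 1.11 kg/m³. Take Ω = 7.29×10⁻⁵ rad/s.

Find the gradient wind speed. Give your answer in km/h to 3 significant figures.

52.4 km/h

Coriolis parameter at 80°N:
f = 2Ω sin φ = 2 × 7.29×10⁻⁵ × sin 80° = 1.44×10⁻⁴ s⁻¹
Pressure gradient: |∂P/∂n| = 500 Pa / 154000 m = 3.25×10⁻³ Pa/m
Geostrophic speed: V_g = |∂P/∂n|/(fρ) = 3.25×10⁻³/(1.44×10⁻⁴ × 1.11) = 20.4 m/s
Around a low, centrifugal force acts outward with Coriolis, so pressure-gradient force balances both:
(1/ρ)|∂P/∂n| = fV + V²/R  →  V² + fR·V − fR·V_g = 0
With fR = 1.44×10⁻⁴ × 254×10³ m = 36.5 m/s:
V = [−fR + √((fR)² + 4 fR V_g)]/2 = [−36.5 + √(36.5² + 4×36.5×20.4)]/2 = 14.6 m/s
Subgeostrophic (V < V_g = 20.4 m/s), as expected around a low.
Converting: 14.6 m/s × 3.6 = 52.4 km/h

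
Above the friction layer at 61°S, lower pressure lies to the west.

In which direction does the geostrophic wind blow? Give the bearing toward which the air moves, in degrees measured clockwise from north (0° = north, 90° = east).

180°

The pressure-gradient force points toward the west (bearing 270°).
Geostrophic balance: in the Southern Hemisphere the Coriolis force deflects motion to the left, so the geostrophic wind blows 90° to the left of the pressure-gradient force (low pressure on the right).
Rotating 270° by 90° counterclockwise gives 180° — the wind blows toward the south.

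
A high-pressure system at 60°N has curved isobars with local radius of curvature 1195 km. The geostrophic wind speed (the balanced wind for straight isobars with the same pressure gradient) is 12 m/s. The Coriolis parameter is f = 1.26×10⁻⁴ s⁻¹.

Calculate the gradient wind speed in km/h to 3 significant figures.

Around a high, pressure-gradient force acts outward with centrifugal, so Coriolis balances both:
fV = (1/ρ)|∂P/∂n| + V²/R  →  V² − fR·V + fR·V_g = 0
With fR = 1.26×10⁻⁴ × 1195×10³ m = 151 m/s:
V = [fR − √((fR)² − 4 fR V_g)]/2 = [151 − √(151² − 4×151×12)]/2 = 13.1 m/s
Supergeostrophic (V > V_g = 12 m/s), as expected around a high.
Converting: 13.1 m/s × 3.6 = 47.3 km/h

47.3 km/h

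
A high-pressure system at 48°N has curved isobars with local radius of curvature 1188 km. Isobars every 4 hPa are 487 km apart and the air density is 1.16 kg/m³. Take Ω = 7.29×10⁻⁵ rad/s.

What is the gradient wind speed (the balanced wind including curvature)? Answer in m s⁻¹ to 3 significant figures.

Coriolis parameter at 48°N:
f = 2Ω sin φ = 2 × 7.29×10⁻⁵ × sin 48° = 1.08×10⁻⁴ s⁻¹
Pressure gradient: |∂P/∂n| = 400 Pa / 487000 m = 8.21×10⁻⁴ Pa/m
Geostrophic speed: V_g = |∂P/∂n|/(fρ) = 8.21×10⁻⁴/(1.08×10⁻⁴ × 1.16) = 6.53 m/s
Around a high, pressure-gradient force acts outward with centrifugal, so Coriolis balances both:
fV = (1/ρ)|∂P/∂n| + V²/R  →  V² − fR·V + fR·V_g = 0
With fR = 1.08×10⁻⁴ × 1188×10³ m = 129 m/s:
V = [fR − √((fR)² − 4 fR V_g)]/2 = [129 − √(129² − 4×129×6.53)]/2 = 6.91 m/s
Supergeostrophic (V > V_g = 6.53 m/s), as expected around a high.

6.91 m s⁻¹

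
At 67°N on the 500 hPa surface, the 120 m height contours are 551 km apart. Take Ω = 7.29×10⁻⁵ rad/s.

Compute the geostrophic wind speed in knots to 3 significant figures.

Coriolis parameter at 67°N:
f = 2Ω sin φ = 2 × 7.29×10⁻⁵ × sin 67° = 1.34×10⁻⁴ s⁻¹
Height gradient: |∂Z/∂n| = 120 m / 551000 m = 2.18×10⁻⁴
On a pressure surface, geostrophic balance gives V_g = (g/f)|∂Z/∂n|:
V_g = 9.81 × 2.18×10⁻⁴ / 1.34×10⁻⁴ = 15.9 m/s
Converting: 15.9 m/s × 1.944 = 30.9 knots

30.9 knots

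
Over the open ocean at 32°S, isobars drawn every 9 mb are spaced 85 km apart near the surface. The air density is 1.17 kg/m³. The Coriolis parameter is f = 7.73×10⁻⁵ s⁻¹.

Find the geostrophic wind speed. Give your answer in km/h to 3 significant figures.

Pressure gradient: |∂P/∂n| = 900 Pa / 85000 m = 1.06×10⁻² Pa/m
Geostrophic balance (pressure-gradient force = Coriolis force):
V_g = (1/(fρ)) |∂P/∂n| = 1.06×10⁻² / (7.73×10⁻⁵ × 1.17) = 117 m/s
Converting: 117 m/s × 3.6 = 421 km/h

421 km/h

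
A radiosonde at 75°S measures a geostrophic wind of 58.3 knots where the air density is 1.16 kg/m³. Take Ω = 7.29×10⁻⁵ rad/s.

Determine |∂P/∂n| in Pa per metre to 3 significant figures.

4.90×10⁻³ Pa/m

Coriolis parameter at 75°S:
f = 2Ω sin φ = 2 × 7.29×10⁻⁵ × sin 75° = 1.41×10⁻⁴ s⁻¹
Wind speed in SI: 58.3 knots = 30.0 m/s
Geostrophic balance rearranged: |∂P/∂n| = f ρ V_g
|∂P/∂n| = 1.41×10⁻⁴ × 1.16 × 30.0 = 4.90×10⁻³ Pa/m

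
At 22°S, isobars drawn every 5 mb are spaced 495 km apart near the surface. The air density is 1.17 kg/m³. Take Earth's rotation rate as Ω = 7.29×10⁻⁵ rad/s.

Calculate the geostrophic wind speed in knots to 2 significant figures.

31 knots

Coriolis parameter at 22°S:
f = 2Ω sin φ = 2 × 7.29×10⁻⁵ × sin 22° = 5.46×10⁻⁵ s⁻¹
Pressure gradient: |∂P/∂n| = 500 Pa / 495000 m = 1.01×10⁻³ Pa/m
Geostrophic balance (pressure-gradient force = Coriolis force):
V_g = (1/(fρ)) |∂P/∂n| = 1.01×10⁻³ / (5.46×10⁻⁵ × 1.17) = 15.8 m/s
Converting: 15.8 m/s × 1.944 = 31 knots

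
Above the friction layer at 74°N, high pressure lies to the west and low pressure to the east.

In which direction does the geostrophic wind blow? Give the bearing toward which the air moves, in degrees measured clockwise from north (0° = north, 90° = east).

The pressure-gradient force points toward the east (bearing 090°).
Geostrophic balance: in the Northern Hemisphere the Coriolis force deflects motion to the right, so the geostrophic wind blows 90° to the right of the pressure-gradient force (low pressure on the left).
Rotating 090° by 90° clockwise gives 180° — the wind blows toward the south.

180°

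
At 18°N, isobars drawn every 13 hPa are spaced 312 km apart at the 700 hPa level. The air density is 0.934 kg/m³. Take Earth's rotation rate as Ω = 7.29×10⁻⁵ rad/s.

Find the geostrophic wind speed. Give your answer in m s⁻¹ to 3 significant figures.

Coriolis parameter at 18°N:
f = 2Ω sin φ = 2 × 7.29×10⁻⁵ × sin 18° = 4.51×10⁻⁵ s⁻¹
Pressure gradient: |∂P/∂n| = 1300 Pa / 312000 m = 4.17×10⁻³ Pa/m
Geostrophic balance (pressure-gradient force = Coriolis force):
V_g = (1/(fρ)) |∂P/∂n| = 4.17×10⁻³ / (4.51×10⁻⁵ × 0.934) = 99.0 m/s

99.0 m s⁻¹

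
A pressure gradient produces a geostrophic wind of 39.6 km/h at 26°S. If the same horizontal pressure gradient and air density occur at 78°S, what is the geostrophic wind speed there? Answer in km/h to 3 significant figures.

17.7 km/h

With the same pressure gradient and density, V_g ∝ 1/f ∝ 1/sin φ.
V₂ = V₁ · sin φ₁ / sin φ₂ = 39.6 × sin 26° / sin 78°
V₂ = 39.6 × 0.4384/0.9781 = 17.7 km/h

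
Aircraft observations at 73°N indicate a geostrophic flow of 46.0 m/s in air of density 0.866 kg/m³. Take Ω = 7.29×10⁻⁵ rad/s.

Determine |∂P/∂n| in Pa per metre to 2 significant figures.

5.6×10⁻³ Pa/m

Coriolis parameter at 73°N:
f = 2Ω sin φ = 2 × 7.29×10⁻⁵ × sin 73° = 1.39×10⁻⁴ s⁻¹
Geostrophic balance rearranged: |∂P/∂n| = f ρ V_g
|∂P/∂n| = 1.39×10⁻⁴ × 0.866 × 46.0 = 5.55×10⁻³ Pa/m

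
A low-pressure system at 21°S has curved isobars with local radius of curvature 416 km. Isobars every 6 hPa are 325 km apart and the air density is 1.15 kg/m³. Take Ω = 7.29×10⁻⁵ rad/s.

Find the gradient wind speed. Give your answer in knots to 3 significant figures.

33.4 knots

Coriolis parameter at 21°S:
f = 2Ω sin φ = 2 × 7.29×10⁻⁵ × sin 21° = 5.23×10⁻⁵ s⁻¹
Pressure gradient: |∂P/∂n| = 600 Pa / 325000 m = 1.85×10⁻³ Pa/m
Geostrophic speed: V_g = |∂P/∂n|/(fρ) = 1.85×10⁻³/(5.23×10⁻⁵ × 1.15) = 30.7 m/s
Around a low, centrifugal force acts outward with Coriolis, so pressure-gradient force balances both:
(1/ρ)|∂P/∂n| = fV + V²/R  →  V² + fR·V − fR·V_g = 0
With fR = 5.23×10⁻⁵ × 416×10³ m = 21.7 m/s:
V = [−fR + √((fR)² + 4 fR V_g)]/2 = [−21.7 + √(21.7² + 4×21.7×30.7)]/2 = 17.2 m/s
Subgeostrophic (V < V_g = 30.7 m/s), as expected around a low.
Converting: 17.2 m/s × 1.944 = 33.4 knots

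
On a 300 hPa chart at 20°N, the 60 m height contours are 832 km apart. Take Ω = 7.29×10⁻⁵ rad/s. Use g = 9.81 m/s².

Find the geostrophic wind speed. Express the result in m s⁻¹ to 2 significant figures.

Coriolis parameter at 20°N:
f = 2Ω sin φ = 2 × 7.29×10⁻⁵ × sin 20° = 4.99×10⁻⁵ s⁻¹
Height gradient: |∂Z/∂n| = 60 m / 832000 m = 7.21×10⁻⁵
On a pressure surface, geostrophic balance gives V_g = (g/f)|∂Z/∂n|:
V_g = 9.81 × 7.21×10⁻⁵ / 4.99×10⁻⁵ = 14.2 m/s

14 m s⁻¹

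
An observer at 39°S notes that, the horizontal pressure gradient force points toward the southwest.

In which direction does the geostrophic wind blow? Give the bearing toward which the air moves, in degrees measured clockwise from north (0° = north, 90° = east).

135°

The pressure-gradient force points toward the southwest (bearing 225°).
Geostrophic balance: in the Southern Hemisphere the Coriolis force deflects motion to the left, so the geostrophic wind blows 90° to the left of the pressure-gradient force (low pressure on the right).
Rotating 225° by 90° counterclockwise gives 135° — the wind blows toward the southeast.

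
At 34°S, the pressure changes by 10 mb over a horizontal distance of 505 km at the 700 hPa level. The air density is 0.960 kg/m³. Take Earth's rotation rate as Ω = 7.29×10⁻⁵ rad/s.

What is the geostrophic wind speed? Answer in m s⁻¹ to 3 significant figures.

25.3 m s⁻¹

Coriolis parameter at 34°S:
f = 2Ω sin φ = 2 × 7.29×10⁻⁵ × sin 34° = 8.15×10⁻⁵ s⁻¹
Pressure gradient: |∂P/∂n| = 1000 Pa / 505000 m = 1.98×10⁻³ Pa/m
Geostrophic balance (pressure-gradient force = Coriolis force):
V_g = (1/(fρ)) |∂P/∂n| = 1.98×10⁻³ / (8.15×10⁻⁵ × 0.960) = 25.3 m/s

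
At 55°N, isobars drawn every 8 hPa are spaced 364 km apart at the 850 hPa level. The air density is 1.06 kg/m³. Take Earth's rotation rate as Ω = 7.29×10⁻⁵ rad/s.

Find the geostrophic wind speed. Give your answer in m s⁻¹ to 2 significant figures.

Coriolis parameter at 55°N:
f = 2Ω sin φ = 2 × 7.29×10⁻⁵ × sin 55° = 1.19×10⁻⁴ s⁻¹
Pressure gradient: |∂P/∂n| = 800 Pa / 364000 m = 2.20×10⁻³ Pa/m
Geostrophic balance (pressure-gradient force = Coriolis force):
V_g = (1/(fρ)) |∂P/∂n| = 2.20×10⁻³ / (1.19×10⁻⁴ × 1.06) = 17.4 m/s

17 m s⁻¹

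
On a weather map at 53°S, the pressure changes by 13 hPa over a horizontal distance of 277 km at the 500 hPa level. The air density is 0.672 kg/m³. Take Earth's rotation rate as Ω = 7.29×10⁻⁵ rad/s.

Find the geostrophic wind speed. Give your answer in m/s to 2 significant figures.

Coriolis parameter at 53°S:
f = 2Ω sin φ = 2 × 7.29×10⁻⁵ × sin 53° = 1.16×10⁻⁴ s⁻¹
Pressure gradient: |∂P/∂n| = 1300 Pa / 277000 m = 4.69×10⁻³ Pa/m
Geostrophic balance (pressure-gradient force = Coriolis force):
V_g = (1/(fρ)) |∂P/∂n| = 4.69×10⁻³ / (1.16×10⁻⁴ × 0.672) = 60.0 m/s

60 m/s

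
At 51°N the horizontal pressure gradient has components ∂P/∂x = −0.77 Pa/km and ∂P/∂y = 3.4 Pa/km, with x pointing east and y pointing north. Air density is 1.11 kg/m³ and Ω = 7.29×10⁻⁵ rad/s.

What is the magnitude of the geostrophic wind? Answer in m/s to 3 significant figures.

Coriolis parameter at 51°N:
f = 2Ω sin φ = 2 × 7.29×10⁻⁵ × sin 51° = 1.13×10⁻⁴ s⁻¹
Component geostrophic relations (x east, y north):
u_g = −(1/(fρ)) ∂P/∂y,  v_g = (1/(fρ)) ∂P/∂x
u_g = −(3.4×10⁻³)/(1.13×10⁻⁴ × 1.11) = −27.0 m/s;  v_g = (−0.77×10⁻³)/(1.13×10⁻⁴ × 1.11) = −6.12 m/s
|V_g| = √(u_g² + v_g²) = 27.7 m/s

27.7 m/s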